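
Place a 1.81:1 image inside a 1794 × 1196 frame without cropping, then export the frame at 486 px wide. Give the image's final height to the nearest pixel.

In the 1794×1196 frame the image fills the width: height = 1794 / 1.810 ≈ 991.16 px.
The frame scales by 486/1794 = 0.2709; 991.16 × 0.2709 ≈ 268.51 px.

269 px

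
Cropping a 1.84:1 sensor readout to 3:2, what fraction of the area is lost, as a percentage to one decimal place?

18.5%

Going from 1.84:1 to 3:2 means cutting width while keeping height.
(1.500)/(1.840) ≈ 0.815 of the area survives, leaving 18.48% discarded.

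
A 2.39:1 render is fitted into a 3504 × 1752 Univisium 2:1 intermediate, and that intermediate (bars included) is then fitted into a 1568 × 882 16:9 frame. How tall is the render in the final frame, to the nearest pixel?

656 px

Inside the 3504×1752 canvas the render is width-limited at 3504.00 × 1466.11.
Univisium 2:1 in 1568×882: fills the width, so the intermediate becomes 1568.00 × 784.00 — a scale of ×0.4475.
Applying the same ×0.4475: 1466.11 → 656.07.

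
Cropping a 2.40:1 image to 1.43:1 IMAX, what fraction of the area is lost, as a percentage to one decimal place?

The height stays; only width is cut (since 1.43:1 IMAX is narrower than 2.40:1).
Fraction kept = (1.430)/(2.400) ≈ 59.58%, so 40.42% is lost.

40.4%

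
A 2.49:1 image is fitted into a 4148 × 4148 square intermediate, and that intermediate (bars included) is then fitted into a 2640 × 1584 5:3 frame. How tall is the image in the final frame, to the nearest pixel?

First fit — 2.49:1 into 4148×4148 spans the width: 4148.00 × 1665.86.
square in 2640×1584: fills the height, so the intermediate becomes 1584.00 × 1584.00 — a scale of ×0.3819.
Applying the same ×0.3819: 1665.86 → 636.14.

636 px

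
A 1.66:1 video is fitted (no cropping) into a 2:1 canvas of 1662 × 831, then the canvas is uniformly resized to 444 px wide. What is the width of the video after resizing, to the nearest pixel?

369 px

Fitted into 1662×831, the video spans the height; its width is 831 × 1.660 ≈ 1379.46 px.
The frame scales by 444/1662 = 0.2671; 1379.46 × 0.2671 ≈ 368.52 px.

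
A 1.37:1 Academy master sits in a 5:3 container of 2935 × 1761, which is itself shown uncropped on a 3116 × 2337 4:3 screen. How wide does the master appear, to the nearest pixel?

Inside the 2935×1761 canvas the master is height-limited at 2412.57 × 1761.00.
The 5:3 canvas is width-limited in 3116×2337, giving 3116.00 × 1869.60; scale factor 1.0617.
The master scales with it: width 2412.57 × 1.0617 ≈ 2561.35.

2561 px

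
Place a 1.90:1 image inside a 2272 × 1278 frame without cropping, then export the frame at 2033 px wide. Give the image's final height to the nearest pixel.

At 2272×1278 the image is width-limited, so height = 2272 / 1.900 ≈ 1195.79 px.
Scaling 2272 → 2033 is ×0.8948, so the height becomes 1195.79 × 0.8948 ≈ 1070.00 px.

1070 px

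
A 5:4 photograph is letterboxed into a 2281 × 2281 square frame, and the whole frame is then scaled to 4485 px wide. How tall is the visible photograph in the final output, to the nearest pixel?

At 2281×2281 the photograph is width-limited, so height = 2281 × 4/5 ≈ 1824.80 px.
Scaling 2281 → 4485 is ×1.9662, so the height becomes 1824.80 × 1.9662 ≈ 3588.00 px.

3588 px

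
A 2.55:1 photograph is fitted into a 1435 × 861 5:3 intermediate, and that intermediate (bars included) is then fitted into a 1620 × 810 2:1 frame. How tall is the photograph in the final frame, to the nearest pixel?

529 px

First fit — 2.55:1 into 1435×861 spans the width: 1435.00 × 562.75.
5:3 in 1620×810: fills the height, so the intermediate becomes 1350.00 × 810.00 — a scale of ×0.9408.
So the photograph's height is 562.75 × 0.9408 ≈ 529.41.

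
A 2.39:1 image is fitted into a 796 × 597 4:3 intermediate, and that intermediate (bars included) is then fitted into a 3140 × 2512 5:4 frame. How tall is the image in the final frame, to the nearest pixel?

Inside the 796×597 canvas the image is width-limited at 796.00 × 333.05.
4:3 in 3140×2512: fills the width, so the intermediate becomes 3140.00 × 2355.00 — a scale of ×3.9447.
The image scales with it: height 333.05 × 3.9447 ≈ 1313.81.

1314 px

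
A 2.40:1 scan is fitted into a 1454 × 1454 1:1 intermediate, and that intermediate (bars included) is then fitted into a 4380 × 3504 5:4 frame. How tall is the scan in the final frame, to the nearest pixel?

1460 px

First fit — 2.40:1 into 1454×1454 spans the width: 1454.00 × 605.83.
The 1:1 canvas is height-limited in 4380×3504, giving 3504.00 × 3504.00; scale factor 2.4099.
Applying the same ×2.4099: 605.83 → 1460.00.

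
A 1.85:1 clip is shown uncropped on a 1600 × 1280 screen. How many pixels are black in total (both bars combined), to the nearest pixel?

664216 pixels

1.85:1 is wider than 5:4, so it spans the full width.
The clip is 1600 / 1.850 ≈ 864.8649 px tall.
Black = 1280 − 864.8649 = 415.1351 px.
That's 415.1351 × 1600 ≈ 664216 black pixels.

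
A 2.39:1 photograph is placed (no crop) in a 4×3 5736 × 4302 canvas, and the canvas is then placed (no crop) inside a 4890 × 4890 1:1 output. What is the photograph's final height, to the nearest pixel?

Inside the 5736×4302 canvas the photograph is width-limited at 5736.00 × 2400.00.
The 4×3 canvas is width-limited in 4890×4890, giving 4890.00 × 3667.50; scale factor 0.8525.
So the photograph's height is 2400.00 × 0.8525 ≈ 2046.03.

2046 px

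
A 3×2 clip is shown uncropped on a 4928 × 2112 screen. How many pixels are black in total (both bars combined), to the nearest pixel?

3717120 pixels

3×2 (1.500) < 21×9 (2.333), so the clip fills the height.
Content width = 2112 × 3/2 ≈ 3168.0000 px.
Leftover width: 4928 − 3168.0000 = 1760.0000 px.
That's 1760.0000 × 2112 ≈ 3717120 black pixels.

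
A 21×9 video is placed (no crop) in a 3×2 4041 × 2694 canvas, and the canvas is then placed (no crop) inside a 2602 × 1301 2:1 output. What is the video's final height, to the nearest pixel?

First fit — 21×9 into 4041×2694 spans the width: 4041.00 × 1731.86.
3×2 in 2602×1301: fills the height, so the intermediate becomes 1951.50 × 1301.00 — a scale of ×0.4829.
So the video's height is 1731.86 × 0.4829 ≈ 836.36.

836 px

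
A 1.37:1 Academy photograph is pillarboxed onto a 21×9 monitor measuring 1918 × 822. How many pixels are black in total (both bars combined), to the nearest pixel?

650909 pixels

1.37:1 Academy (1.370) < 21×9 (2.333), so the photograph fills the height.
The photograph is 822 × 1.370 ≈ 1126.1400 px wide.
Black = 1918 − 1126.1400 = 791.8600 px.
Bar area = 791.8600 × 822 ≈ 650909 px.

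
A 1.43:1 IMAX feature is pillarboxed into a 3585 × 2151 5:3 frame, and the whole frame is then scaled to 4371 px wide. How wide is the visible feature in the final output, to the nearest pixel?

In the 3585×2151 frame the feature fills the height: width = 2151 × 1.430 ≈ 3075.93 px.
The frame scales by 4371/3585 = 1.2192; 3075.93 × 1.2192 ≈ 3750.32 px.

3750 px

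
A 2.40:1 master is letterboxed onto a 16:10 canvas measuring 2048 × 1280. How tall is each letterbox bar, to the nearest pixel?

213 px

2.40:1 is wider than 16:10, so it spans the full width.
That makes the image 853.33 px tall (2048 / 2.400).
Leftover height: 1280 − 853.33 = 426.67 px → 213.33 each side.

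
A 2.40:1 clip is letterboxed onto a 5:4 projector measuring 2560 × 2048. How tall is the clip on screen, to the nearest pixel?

2.40:1 is wider than 5:4, so it spans the full width.
The clip is 2560 / 2.400 ≈ 1066.67 px tall.

1067 px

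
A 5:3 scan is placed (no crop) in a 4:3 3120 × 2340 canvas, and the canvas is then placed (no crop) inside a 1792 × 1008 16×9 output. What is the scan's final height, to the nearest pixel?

806 px

Inside the 3120×2340 canvas the scan is width-limited at 3120.00 × 1872.00.
Second fit — the 4:3 canvas into 1792×1008 spans the height: 1344.00 × 1008.00 (×0.4308 from 3120×2340).
So the scan's height is 1872.00 × 0.4308 ≈ 806.40.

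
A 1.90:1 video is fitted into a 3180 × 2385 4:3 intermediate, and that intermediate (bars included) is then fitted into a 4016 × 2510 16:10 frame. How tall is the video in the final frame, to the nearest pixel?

1.90:1 in 3180×2385: fills the width, so the video is 3180.00 × 1673.68.
The 4:3 canvas is height-limited in 4016×2510, giving 3346.67 × 2510.00; scale factor 1.0524.
Applying the same ×1.0524: 1673.68 → 1761.40.

1761 px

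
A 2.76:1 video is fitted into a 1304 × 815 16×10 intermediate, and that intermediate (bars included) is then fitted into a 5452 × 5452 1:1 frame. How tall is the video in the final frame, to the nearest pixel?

1975 px

2.76:1 in 1304×815: fills the width, so the video is 1304.00 × 472.46.
Second fit — the 16×10 canvas into 5452×5452 spans the width: 5452.00 × 3407.50 (×4.1810 from 1304×815).
Applying the same ×4.1810: 472.46 → 1975.36.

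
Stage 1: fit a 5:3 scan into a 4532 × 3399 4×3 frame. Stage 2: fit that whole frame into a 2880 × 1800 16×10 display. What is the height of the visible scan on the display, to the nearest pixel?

First fit — 5:3 into 4532×3399 spans the width: 4532.00 × 2719.20.
The 4×3 canvas is height-limited in 2880×1800, giving 2400.00 × 1800.00; scale factor 0.5296.
So the scan's height is 2719.20 × 0.5296 ≈ 1440.00.

1440 px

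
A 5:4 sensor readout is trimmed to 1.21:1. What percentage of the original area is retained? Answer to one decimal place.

1.21:1 is narrower than 5:4, so the crop keeps the full height and trims the width.
(1.210)/(1.250) ≈ 0.968 of the area survives.

96.8%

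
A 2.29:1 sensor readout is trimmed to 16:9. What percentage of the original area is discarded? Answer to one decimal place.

Going from 2.29:1 to 16:9 means cutting width while keeping height.
Area ratio = (1.778)/(2.290) = 77.63%; the remaining 22.37% is cropped out.

22.4%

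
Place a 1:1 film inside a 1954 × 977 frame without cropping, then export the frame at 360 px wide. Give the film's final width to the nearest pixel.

180 px

In the 1954×977 frame the film fills the height: width = 977 × 1/1 ≈ 977.00 px.
Resizing to 360 px wide multiplies everything by 0.1842: 977.00 → 180.00 px.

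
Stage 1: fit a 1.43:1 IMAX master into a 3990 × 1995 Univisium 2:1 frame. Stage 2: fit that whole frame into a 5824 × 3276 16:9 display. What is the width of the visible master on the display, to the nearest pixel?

Inside the 3990×1995 canvas the master is height-limited at 2852.85 × 1995.00.
Second fit — the Univisium 2:1 canvas into 5824×3276 spans the width: 5824.00 × 2912.00 (×1.4596 from 3990×1995).
So the master's width is 2852.85 × 1.4596 ≈ 4164.16.

4164 px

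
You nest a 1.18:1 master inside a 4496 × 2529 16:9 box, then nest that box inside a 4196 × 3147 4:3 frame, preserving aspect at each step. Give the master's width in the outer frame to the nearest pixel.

2785 px

Inside the 4496×2529 canvas the master is height-limited at 2984.22 × 2529.00.
The 16:9 canvas is width-limited in 4196×3147, giving 4196.00 × 2360.25; scale factor 0.9333.
The master scales with it: width 2984.22 × 0.9333 ≈ 2785.09.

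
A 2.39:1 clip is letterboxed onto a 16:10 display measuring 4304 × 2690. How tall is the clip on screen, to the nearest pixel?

1801 px

Since 2.390 > 1.600, the clip is width-limited.
The clip is 4304 / 2.390 ≈ 1800.84 px tall.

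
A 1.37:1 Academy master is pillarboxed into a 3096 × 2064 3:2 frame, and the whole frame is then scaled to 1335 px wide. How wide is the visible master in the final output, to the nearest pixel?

At 3096×2064 the master is height-limited, so width = 2064 × 1.370 ≈ 2827.68 px.
Resizing to 1335 px wide multiplies everything by 0.4312: 2827.68 → 1219.30 px.

1219 px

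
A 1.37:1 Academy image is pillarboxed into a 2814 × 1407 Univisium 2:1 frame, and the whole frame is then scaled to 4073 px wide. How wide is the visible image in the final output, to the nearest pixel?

2790 px

Fitted into 2814×1407, the image spans the height; its width is 1407 × 1.370 ≈ 1927.59 px.
Scaling 2814 → 4073 is ×1.4474, so the width becomes 1927.59 × 1.4474 ≈ 2790.01 px.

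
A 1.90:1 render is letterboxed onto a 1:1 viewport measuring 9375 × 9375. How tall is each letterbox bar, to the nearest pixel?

Since 1.900 > 1.000, the render is width-limited.
Content height = 9375 / 1.900 ≈ 4934.21 px.
Leftover height: 9375 − 4934.21 = 4440.79 px → 2220.39 each side.

2220 px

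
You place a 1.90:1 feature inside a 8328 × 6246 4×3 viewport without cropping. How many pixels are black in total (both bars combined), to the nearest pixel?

Since 1.900 > 1.333, the feature is width-limited.
That makes the image 4383.1579 px tall (8328 / 1.900).
Black = 6246 − 4383.1579 = 1862.8421 px.
Across the 8328-px span: 1862.8421 × 8328 ≈ 15513749 px.

15513749 pixels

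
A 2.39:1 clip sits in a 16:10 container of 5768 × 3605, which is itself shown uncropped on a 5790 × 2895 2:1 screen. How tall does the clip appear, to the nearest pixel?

First fit — 2.39:1 into 5768×3605 spans the width: 5768.00 × 2413.39.
16:10 in 5790×2895: fills the height, so the intermediate becomes 4632.00 × 2895.00 — a scale of ×0.8031.
Applying the same ×0.8031: 2413.39 → 1938.08.

1938 px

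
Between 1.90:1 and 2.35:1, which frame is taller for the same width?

1.9 and 2.35; 2.35 > 1.9. The smaller width-to-height ratio is the taller frame.

1.90:1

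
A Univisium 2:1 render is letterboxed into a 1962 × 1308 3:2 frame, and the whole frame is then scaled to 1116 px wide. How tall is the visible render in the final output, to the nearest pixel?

At 1962×1308 the render is width-limited, so height = 1962 × 1/2 ≈ 981.00 px.
Resizing to 1116 px wide multiplies everything by 0.5688: 981.00 → 558.00 px.

558 px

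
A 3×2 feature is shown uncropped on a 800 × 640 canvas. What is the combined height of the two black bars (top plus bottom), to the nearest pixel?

Since 1.500 > 1.250, the feature is width-limited.
The feature is 800 × 2/3 ≈ 533.33 px tall.
Black = 640 − 533.33 = 106.67 px.

107 px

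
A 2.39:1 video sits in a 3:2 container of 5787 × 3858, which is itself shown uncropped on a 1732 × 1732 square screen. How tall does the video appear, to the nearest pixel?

725 px

2.39:1 in 5787×3858: fills the width, so the video is 5787.00 × 2421.34.
Second fit — the 3:2 canvas into 1732×1732 spans the width: 1732.00 × 1154.67 (×0.2993 from 5787×3858).
The video scales with it: height 2421.34 × 0.2993 ≈ 724.69.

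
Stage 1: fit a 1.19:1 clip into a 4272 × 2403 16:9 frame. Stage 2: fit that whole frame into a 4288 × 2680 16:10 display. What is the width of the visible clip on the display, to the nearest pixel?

2870 px

First fit — 1.19:1 into 4272×2403 spans the height: 2859.57 × 2403.00.
16:9 in 4288×2680: fills the width, so the intermediate becomes 4288.00 × 2412.00 — a scale of ×1.0037.
Applying the same ×1.0037: 2859.57 → 2870.28.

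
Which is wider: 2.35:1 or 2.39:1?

2.35 and 2.39; 2.39 > 2.35.

2.39:1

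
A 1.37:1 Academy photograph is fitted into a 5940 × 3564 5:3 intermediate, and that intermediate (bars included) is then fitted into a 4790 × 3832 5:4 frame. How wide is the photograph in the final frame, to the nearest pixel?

3937 px

1.37:1 Academy in 5940×3564: fills the height, so the photograph is 4882.68 × 3564.00.
Second fit — the 5:3 canvas into 4790×3832 spans the width: 4790.00 × 2874.00 (×0.8064 from 5940×3564).
Applying the same ×0.8064: 4882.68 → 3937.38.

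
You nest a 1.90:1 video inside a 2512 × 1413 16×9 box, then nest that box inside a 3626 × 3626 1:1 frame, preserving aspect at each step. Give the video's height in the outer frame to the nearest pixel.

1908 px

Inside the 2512×1413 canvas the video is width-limited at 2512.00 × 1322.11.
The 16×9 canvas is width-limited in 3626×3626, giving 3626.00 × 2039.62; scale factor 1.4435.
So the video's height is 1322.11 × 1.4435 ≈ 1908.42.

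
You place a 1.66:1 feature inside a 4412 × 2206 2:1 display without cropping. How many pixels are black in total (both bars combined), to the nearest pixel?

1.66:1 is narrower than 2:1, so it spans the full height.
That makes the image 3661.9600 px wide (2206 × 1.660).
Black = 4412 − 3661.9600 = 750.0400 px.
Across the 2206-px span: 750.0400 × 2206 ≈ 1654588 px.

1654588 pixels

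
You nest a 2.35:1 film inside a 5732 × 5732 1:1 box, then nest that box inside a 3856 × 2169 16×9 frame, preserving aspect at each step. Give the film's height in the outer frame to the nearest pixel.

Inside the 5732×5732 canvas the film is width-limited at 5732.00 × 2439.15.
1:1 in 3856×2169: fills the height, so the intermediate becomes 2169.00 × 2169.00 — a scale of ×0.3784.
Applying the same ×0.3784: 2439.15 → 922.98.

923 px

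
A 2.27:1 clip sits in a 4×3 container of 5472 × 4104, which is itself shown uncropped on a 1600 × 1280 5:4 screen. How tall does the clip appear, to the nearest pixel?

Inside the 5472×4104 canvas the clip is width-limited at 5472.00 × 2410.57.
4×3 in 1600×1280: fills the width, so the intermediate becomes 1600.00 × 1200.00 — a scale of ×0.2924.
Applying the same ×0.2924: 2410.57 → 704.85.

705 px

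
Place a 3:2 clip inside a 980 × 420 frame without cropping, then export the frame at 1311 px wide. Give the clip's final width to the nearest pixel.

At 980×420 the clip is height-limited, so width = 420 × 3/2 ≈ 630.00 px.
Resizing to 1311 px wide multiplies everything by 1.3378: 630.00 → 842.79 px.

843 px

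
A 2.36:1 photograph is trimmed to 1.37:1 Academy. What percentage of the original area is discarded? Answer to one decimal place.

The height stays; only width is cut (since 1.37:1 Academy is narrower than 2.36:1).
Area ratio = (1.370)/(2.360) = 58.05%; the remaining 41.95% is cropped out.

41.9%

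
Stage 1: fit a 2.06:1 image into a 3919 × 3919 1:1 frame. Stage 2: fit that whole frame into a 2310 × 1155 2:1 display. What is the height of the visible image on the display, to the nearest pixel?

First fit — 2.06:1 into 3919×3919 spans the width: 3919.00 × 1902.43.
The 1:1 canvas is height-limited in 2310×1155, giving 1155.00 × 1155.00; scale factor 0.2947.
The image scales with it: height 1902.43 × 0.2947 ≈ 560.68.

561 px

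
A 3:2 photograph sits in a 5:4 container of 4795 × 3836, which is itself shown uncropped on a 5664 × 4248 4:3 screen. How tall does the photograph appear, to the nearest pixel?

Inside the 4795×3836 canvas the photograph is width-limited at 4795.00 × 3196.67.
The 5:4 canvas is height-limited in 5664×4248, giving 5310.00 × 4248.00; scale factor 1.1074.
Applying the same ×1.1074: 3196.67 → 3540.00.

3540 px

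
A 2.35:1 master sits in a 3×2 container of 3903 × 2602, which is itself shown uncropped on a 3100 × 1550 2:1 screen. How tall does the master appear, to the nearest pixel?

989 px

First fit — 2.35:1 into 3903×2602 spans the width: 3903.00 × 1660.85.
3×2 in 3100×1550: fills the height, so the intermediate becomes 2325.00 × 1550.00 — a scale of ×0.5957.
So the master's height is 1660.85 × 0.5957 ≈ 989.36.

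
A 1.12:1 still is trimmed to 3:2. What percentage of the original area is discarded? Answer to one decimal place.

The width stays; only height is cut (since 3:2 is wider than 1.12:1).
(1.120)/(1.500) ≈ 0.747 of the area survives, leaving 25.33% discarded.

25.3%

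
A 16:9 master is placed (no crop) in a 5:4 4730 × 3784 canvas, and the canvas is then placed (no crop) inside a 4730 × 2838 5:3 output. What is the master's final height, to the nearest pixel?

First fit — 16:9 into 4730×3784 spans the width: 4730.00 × 2660.62.
The 5:4 canvas is height-limited in 4730×2838, giving 3547.50 × 2838.00; scale factor 0.7500.
Applying the same ×0.7500: 2660.62 → 1995.47.

1995 px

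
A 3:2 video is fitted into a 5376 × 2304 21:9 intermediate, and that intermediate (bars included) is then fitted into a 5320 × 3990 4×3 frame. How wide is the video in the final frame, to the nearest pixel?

Inside the 5376×2304 canvas the video is height-limited at 3456.00 × 2304.00.
21:9 in 5320×3990: fills the width, so the intermediate becomes 5320.00 × 2280.00 — a scale of ×0.9896.
The video scales with it: width 3456.00 × 0.9896 ≈ 3420.00.

3420 px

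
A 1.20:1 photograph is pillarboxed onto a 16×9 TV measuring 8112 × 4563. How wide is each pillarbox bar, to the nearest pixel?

1318 px

Since 1.200 < 1.778, the photograph is height-limited.
The photograph is 4563 × 1.200 ≈ 5475.60 px wide.
Black = 8112 − 5475.60 = 2636.40 px, or 1318.20 per bar.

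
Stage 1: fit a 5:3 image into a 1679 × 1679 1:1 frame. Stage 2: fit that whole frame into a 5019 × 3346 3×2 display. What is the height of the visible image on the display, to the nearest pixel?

Inside the 1679×1679 canvas the image is width-limited at 1679.00 × 1007.40.
1:1 in 5019×3346: fills the height, so the intermediate becomes 3346.00 × 3346.00 — a scale of ×1.9929.
The image scales with it: height 1007.40 × 1.9929 ≈ 2007.60.

2008 px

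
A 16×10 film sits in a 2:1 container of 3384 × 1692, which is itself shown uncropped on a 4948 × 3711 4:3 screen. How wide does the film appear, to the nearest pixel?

First fit — 16×10 into 3384×1692 spans the height: 2707.20 × 1692.00.
Second fit — the 2:1 canvas into 4948×3711 spans the width: 4948.00 × 2474.00 (×1.4622 from 3384×1692).
So the film's width is 2707.20 × 1.4622 ≈ 3958.40.

3958 px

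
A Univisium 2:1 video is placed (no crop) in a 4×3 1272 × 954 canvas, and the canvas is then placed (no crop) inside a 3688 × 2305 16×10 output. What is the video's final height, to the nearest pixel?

1537 px

Univisium 2:1 in 1272×954: fills the width, so the video is 1272.00 × 636.00.
Second fit — the 4×3 canvas into 3688×2305 spans the height: 3073.33 × 2305.00 (×2.4161 from 1272×954).
Applying the same ×2.4161: 636.00 → 1536.67.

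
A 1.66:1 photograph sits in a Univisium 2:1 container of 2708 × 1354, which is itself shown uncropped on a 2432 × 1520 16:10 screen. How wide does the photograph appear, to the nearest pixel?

2019 px

1.66:1 in 2708×1354: fills the height, so the photograph is 2247.64 × 1354.00.
The Univisium 2:1 canvas is width-limited in 2432×1520, giving 2432.00 × 1216.00; scale factor 0.8981.
So the photograph's width is 2247.64 × 0.8981 ≈ 2018.56.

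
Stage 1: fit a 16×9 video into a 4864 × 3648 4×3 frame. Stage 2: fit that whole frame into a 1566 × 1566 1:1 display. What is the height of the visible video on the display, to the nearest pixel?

First fit — 16×9 into 4864×3648 spans the width: 4864.00 × 2736.00.
4×3 in 1566×1566: fills the width, so the intermediate becomes 1566.00 × 1174.50 — a scale of ×0.3220.
Applying the same ×0.3220: 2736.00 → 880.88.

881 px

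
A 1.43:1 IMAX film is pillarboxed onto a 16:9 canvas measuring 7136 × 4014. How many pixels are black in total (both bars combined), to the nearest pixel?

5603464 pixels

1.43:1 IMAX (1.430) < 16:9 (1.778), so the film fills the height.
That makes the image 5740.0200 px wide (4014 × 1.430).
Black = 7136 − 5740.0200 = 1395.9800 px.
That's 1395.9800 × 4014 ≈ 5603464 black pixels.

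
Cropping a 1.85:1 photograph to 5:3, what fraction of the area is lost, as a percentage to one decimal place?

9.9%

Going from 1.85:1 to 5:3 means cutting width while keeping height.
Fraction kept = (1.667)/(1.850) ≈ 90.09%, so 9.91% is lost.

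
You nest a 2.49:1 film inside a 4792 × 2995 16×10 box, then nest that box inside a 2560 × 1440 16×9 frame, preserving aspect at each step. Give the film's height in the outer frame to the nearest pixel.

First fit — 2.49:1 into 4792×2995 spans the width: 4792.00 × 1924.50.
16×10 in 2560×1440: fills the height, so the intermediate becomes 2304.00 × 1440.00 — a scale of ×0.4808.
So the film's height is 1924.50 × 0.4808 ≈ 925.30.

925 px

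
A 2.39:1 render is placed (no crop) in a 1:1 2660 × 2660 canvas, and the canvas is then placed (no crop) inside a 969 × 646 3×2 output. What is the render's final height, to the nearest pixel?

Inside the 2660×2660 canvas the render is width-limited at 2660.00 × 1112.97.
The 1:1 canvas is height-limited in 969×646, giving 646.00 × 646.00; scale factor 0.2429.
Applying the same ×0.2429: 1112.97 → 270.29.

270 px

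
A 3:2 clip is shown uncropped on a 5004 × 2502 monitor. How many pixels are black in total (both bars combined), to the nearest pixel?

Since 1.500 < 2.000, the clip is height-limited.
That makes the image 3753.0000 px wide (2502 × 3/2).
Leftover width: 5004 − 3753.0000 = 1251.0000 px.
Across the 2502-px span: 1251.0000 × 2502 ≈ 3130002 px.

3130002 pixels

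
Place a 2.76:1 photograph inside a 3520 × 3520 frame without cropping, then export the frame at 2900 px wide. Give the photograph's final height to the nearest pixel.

In the 3520×3520 frame the photograph fills the width: height = 3520 / 2.760 ≈ 1275.36 px.
Resizing to 2900 px wide multiplies everything by 0.8239: 1275.36 → 1050.72 px.

1051 px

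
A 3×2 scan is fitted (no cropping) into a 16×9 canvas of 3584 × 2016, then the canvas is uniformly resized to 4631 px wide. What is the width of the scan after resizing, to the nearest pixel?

At 3584×2016 the scan is height-limited, so width = 2016 × 3/2 ≈ 3024.00 px.
The frame scales by 4631/3584 = 1.2921; 3024.00 × 1.2921 ≈ 3907.41 px.

3907 px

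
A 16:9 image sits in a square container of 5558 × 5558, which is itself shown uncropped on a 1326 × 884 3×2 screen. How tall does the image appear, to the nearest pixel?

16:9 in 5558×5558: fills the width, so the image is 5558.00 × 3126.38.
square in 1326×884: fills the height, so the intermediate becomes 884.00 × 884.00 — a scale of ×0.1591.
So the image's height is 3126.38 × 0.1591 ≈ 497.25.

497 px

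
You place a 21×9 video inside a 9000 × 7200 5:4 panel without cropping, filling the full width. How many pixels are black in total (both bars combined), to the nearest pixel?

30085714 pixels

Content height = 9000 × 9/21 ≈ 3857.1429 px.
Leftover height: 7200 − 3857.1429 = 3342.8571 px.
Bar area = 3342.8571 × 9000 ≈ 30085714 px.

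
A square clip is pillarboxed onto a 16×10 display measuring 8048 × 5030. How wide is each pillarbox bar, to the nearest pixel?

square (1.000) < 16×10 (1.600), so the clip fills the height.
The clip is 5030 × 1/1 ≈ 5030.00 px wide.
8048 − 5030.00 = 3018.00 px of bars (1509.00 each).

1509 px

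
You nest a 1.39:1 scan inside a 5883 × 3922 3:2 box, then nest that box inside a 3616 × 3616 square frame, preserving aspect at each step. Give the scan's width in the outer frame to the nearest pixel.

3351 px

Inside the 5883×3922 canvas the scan is height-limited at 5451.58 × 3922.00.
The 3:2 canvas is width-limited in 3616×3616, giving 3616.00 × 2410.67; scale factor 0.6147.
So the scan's width is 5451.58 × 0.6147 ≈ 3350.83.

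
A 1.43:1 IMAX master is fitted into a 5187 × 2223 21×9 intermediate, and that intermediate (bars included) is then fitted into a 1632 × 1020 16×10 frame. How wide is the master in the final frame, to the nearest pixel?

1.43:1 IMAX in 5187×2223: fills the height, so the master is 3178.89 × 2223.00.
The 21×9 canvas is width-limited in 1632×1020, giving 1632.00 × 699.43; scale factor 0.3146.
So the master's width is 3178.89 × 0.3146 ≈ 1000.18.

1000 px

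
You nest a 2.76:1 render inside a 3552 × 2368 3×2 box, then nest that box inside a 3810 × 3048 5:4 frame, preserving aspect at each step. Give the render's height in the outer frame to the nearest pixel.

2.76:1 in 3552×2368: fills the width, so the render is 3552.00 × 1286.96.
Second fit — the 3×2 canvas into 3810×3048 spans the width: 3810.00 × 2540.00 (×1.0726 from 3552×2368).
The render scales with it: height 1286.96 × 1.0726 ≈ 1380.43.

1380 px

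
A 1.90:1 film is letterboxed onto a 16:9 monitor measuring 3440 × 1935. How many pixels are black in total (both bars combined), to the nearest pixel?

428189 pixels

Since 1.900 > 1.778, the film is width-limited.
That makes the image 1810.5263 px tall (3440 / 1.900).
Black = 1935 − 1810.5263 = 124.4737 px.
That's 124.4737 × 3440 ≈ 428189 black pixels.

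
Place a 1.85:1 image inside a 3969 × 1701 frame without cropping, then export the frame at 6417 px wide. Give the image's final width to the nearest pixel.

Fitted into 3969×1701, the image spans the height; its width is 1701 × 1.850 ≈ 3146.85 px.
The frame scales by 6417/3969 = 1.6168; 3146.85 × 1.6168 ≈ 5087.76 px.

5088 px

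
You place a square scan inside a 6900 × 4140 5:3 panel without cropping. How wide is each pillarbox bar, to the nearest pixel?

square is narrower than 5:3, so it spans the full height.
That makes the image 4140.00 px wide (4140 × 1/1).
Leftover width: 6900 − 4140.00 = 2760.00 px → 1380.00 each side.

1380 px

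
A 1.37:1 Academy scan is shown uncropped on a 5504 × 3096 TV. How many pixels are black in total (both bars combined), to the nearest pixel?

1.37:1 Academy (1.370) < 16×9 (1.778), so the scan fills the height.
That makes the image 4241.5200 px wide (3096 × 1.370).
Leftover width: 5504 − 4241.5200 = 1262.4800 px.
Bar area = 1262.4800 × 3096 ≈ 3908638 px.

3908638 pixels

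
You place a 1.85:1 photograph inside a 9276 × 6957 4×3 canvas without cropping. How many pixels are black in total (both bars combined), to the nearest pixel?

1.85:1 is wider than 4×3, so it spans the full width.
Content height = 9276 / 1.850 ≈ 5014.0541 px.
Leftover height: 6957 − 5014.0541 = 1942.9459 px.
That's 1942.9459 × 9276 ≈ 18022767 black pixels.

18022767 pixels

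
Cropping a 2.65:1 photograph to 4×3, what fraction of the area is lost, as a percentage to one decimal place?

4×3 is narrower than 2.65:1, so the crop keeps the full height and trims the width.
Area ratio = (1.333)/(2.650) = 50.31%; the remaining 49.69% is cropped out.

49.7%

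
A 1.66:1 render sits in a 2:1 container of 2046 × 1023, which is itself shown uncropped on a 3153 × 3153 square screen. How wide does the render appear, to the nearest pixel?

2617 px

1.66:1 in 2046×1023: fills the height, so the render is 1698.18 × 1023.00.
2:1 in 3153×3153: fills the width, so the intermediate becomes 3153.00 × 1576.50 — a scale of ×1.5411.
So the render's width is 1698.18 × 1.5411 ≈ 2616.99.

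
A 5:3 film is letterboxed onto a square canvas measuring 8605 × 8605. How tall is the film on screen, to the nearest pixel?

5163 px

5:3 (1.667) > square (1.000), so the film fills the width.
The film is 8605 × 3/5 ≈ 5163.00 px tall.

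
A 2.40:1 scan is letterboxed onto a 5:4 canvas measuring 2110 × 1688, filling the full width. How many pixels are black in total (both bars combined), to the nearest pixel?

1706638 pixels

The scan is 2110 / 2.400 ≈ 879.1667 px tall.
Black = 1688 − 879.1667 = 808.8333 px.
That's 808.8333 × 2110 ≈ 1706638 black pixels.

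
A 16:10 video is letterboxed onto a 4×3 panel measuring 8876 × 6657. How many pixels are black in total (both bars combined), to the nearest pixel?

9847922 pixels

Since 1.600 > 1.333, the video is width-limited.
That makes the image 5547.5000 px tall (8876 × 10/16).
Black = 6657 − 5547.5000 = 1109.5000 px.
Across the 8876-px span: 1109.5000 × 8876 ≈ 9847922 px.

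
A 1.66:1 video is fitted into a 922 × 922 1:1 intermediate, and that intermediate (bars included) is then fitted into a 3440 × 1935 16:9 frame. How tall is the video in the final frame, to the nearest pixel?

1166 px

Inside the 922×922 canvas the video is width-limited at 922.00 × 555.42.
The 1:1 canvas is height-limited in 3440×1935, giving 1935.00 × 1935.00; scale factor 2.0987.
The video scales with it: height 555.42 × 2.0987 ≈ 1165.66.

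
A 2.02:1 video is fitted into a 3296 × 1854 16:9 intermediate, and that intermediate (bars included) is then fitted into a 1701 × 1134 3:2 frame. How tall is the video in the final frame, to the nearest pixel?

842 px

First fit — 2.02:1 into 3296×1854 spans the width: 3296.00 × 1631.68.
Second fit — the 16:9 canvas into 1701×1134 spans the width: 1701.00 × 956.81 (×0.5161 from 3296×1854).
Applying the same ×0.5161: 1631.68 → 842.08.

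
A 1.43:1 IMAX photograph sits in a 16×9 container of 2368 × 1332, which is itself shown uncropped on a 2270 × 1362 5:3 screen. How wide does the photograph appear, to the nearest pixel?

1.43:1 IMAX in 2368×1332: fills the height, so the photograph is 1904.76 × 1332.00.
Second fit — the 16×9 canvas into 2270×1362 spans the width: 2270.00 × 1276.88 (×0.9586 from 2368×1332).
The photograph scales with it: width 1904.76 × 0.9586 ≈ 1825.93.

1826 px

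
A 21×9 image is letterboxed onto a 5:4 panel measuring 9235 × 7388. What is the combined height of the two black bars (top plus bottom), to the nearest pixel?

3430 px

Since 2.333 > 1.250, the image is width-limited.
The image is 9235 × 9/21 ≈ 3957.86 px tall.
Leftover height: 7388 − 3957.86 = 3430.14 px.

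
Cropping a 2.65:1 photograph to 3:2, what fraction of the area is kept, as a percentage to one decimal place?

3:2 is narrower than 2.65:1, so the crop keeps the full height and trims the width.
Fraction kept = (1.500)/(2.650) ≈ 56.60%.

56.6%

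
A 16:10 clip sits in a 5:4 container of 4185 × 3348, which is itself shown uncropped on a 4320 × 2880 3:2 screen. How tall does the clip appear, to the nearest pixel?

Inside the 4185×3348 canvas the clip is width-limited at 4185.00 × 2615.62.
Second fit — the 5:4 canvas into 4320×2880 spans the height: 3600.00 × 2880.00 (×0.8602 from 4185×3348).
So the clip's height is 2615.62 × 0.8602 ≈ 2250.00.

2250 px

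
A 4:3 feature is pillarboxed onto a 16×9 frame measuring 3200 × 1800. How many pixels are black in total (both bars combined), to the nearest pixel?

Since 1.333 < 1.778, the feature is height-limited.
The feature is 1800 × 4/3 ≈ 2400.0000 px wide.
Leftover width: 3200 − 2400.0000 = 800.0000 px.
That's 800.0000 × 1800 ≈ 1440000 black pixels.

1440000 pixels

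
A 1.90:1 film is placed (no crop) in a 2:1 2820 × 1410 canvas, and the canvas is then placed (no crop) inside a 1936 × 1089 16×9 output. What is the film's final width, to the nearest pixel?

1.90:1 in 2820×1410: fills the height, so the film is 2679.00 × 1410.00.
Second fit — the 2:1 canvas into 1936×1089 spans the width: 1936.00 × 968.00 (×0.6865 from 2820×1410).
So the film's width is 2679.00 × 0.6865 ≈ 1839.20.

1839 px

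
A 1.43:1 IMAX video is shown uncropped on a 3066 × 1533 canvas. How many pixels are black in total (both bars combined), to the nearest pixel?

1339551 pixels

1.43:1 IMAX (1.430) < Univisium 2:1 (2.000), so the video fills the height.
Content width = 1533 × 1.430 ≈ 2192.1900 px.
Leftover width: 3066 − 2192.1900 = 873.8100 px.
Across the 1533-px span: 873.8100 × 1533 ≈ 1339551 px.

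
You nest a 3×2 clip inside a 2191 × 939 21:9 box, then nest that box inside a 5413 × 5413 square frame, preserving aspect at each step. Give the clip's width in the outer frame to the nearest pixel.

3480 px

3×2 in 2191×939: fills the height, so the clip is 1408.50 × 939.00.
21:9 in 5413×5413: fills the width, so the intermediate becomes 5413.00 × 2319.86 — a scale of ×2.4706.
The clip scales with it: width 1408.50 × 2.4706 ≈ 3479.79.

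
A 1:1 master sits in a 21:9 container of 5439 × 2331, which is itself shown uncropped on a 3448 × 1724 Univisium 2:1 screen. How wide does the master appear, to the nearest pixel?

Inside the 5439×2331 canvas the master is height-limited at 2331.00 × 2331.00.
21:9 in 3448×1724: fills the width, so the intermediate becomes 3448.00 × 1477.71 — a scale of ×0.6339.
The master scales with it: width 2331.00 × 0.6339 ≈ 1477.71.

1478 px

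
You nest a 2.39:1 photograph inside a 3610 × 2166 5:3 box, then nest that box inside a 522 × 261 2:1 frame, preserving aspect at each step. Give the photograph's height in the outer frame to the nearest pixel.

182 px

Inside the 3610×2166 canvas the photograph is width-limited at 3610.00 × 1510.46.
Second fit — the 5:3 canvas into 522×261 spans the height: 435.00 × 261.00 (×0.1205 from 3610×2166).
So the photograph's height is 1510.46 × 0.1205 ≈ 182.01.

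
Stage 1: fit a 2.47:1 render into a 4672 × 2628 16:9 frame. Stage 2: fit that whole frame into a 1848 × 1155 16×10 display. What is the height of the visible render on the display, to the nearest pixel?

2.47:1 in 4672×2628: fills the width, so the render is 4672.00 × 1891.50.
16:9 in 1848×1155: fills the width, so the intermediate becomes 1848.00 × 1039.50 — a scale of ×0.3955.
Applying the same ×0.3955: 1891.50 → 748.18.

748 px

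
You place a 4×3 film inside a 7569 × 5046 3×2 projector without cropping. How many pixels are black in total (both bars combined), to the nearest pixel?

4×3 (1.333) < 3×2 (1.500), so the film fills the height.
The film is 5046 × 4/3 ≈ 6728.0000 px wide.
Leftover width: 7569 − 6728.0000 = 841.0000 px.
Bar area = 841.0000 × 5046 ≈ 4243686 px.

4243686 pixels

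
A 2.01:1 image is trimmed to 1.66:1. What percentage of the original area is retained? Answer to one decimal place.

The height stays; only width is cut (since 1.66:1 is narrower than 2.01:1).
(1.660)/(2.010) ≈ 0.826 of the area survives.

82.6%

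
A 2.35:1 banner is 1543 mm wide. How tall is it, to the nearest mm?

At 2.35:1, 1543 / 2.350 ≈ 656.60.

657 mm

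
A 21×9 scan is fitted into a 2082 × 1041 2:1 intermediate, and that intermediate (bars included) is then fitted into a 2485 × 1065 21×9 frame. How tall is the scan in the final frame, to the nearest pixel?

913 px

Inside the 2082×1041 canvas the scan is width-limited at 2082.00 × 892.29.
The 2:1 canvas is height-limited in 2485×1065, giving 2130.00 × 1065.00; scale factor 1.0231.
So the scan's height is 892.29 × 1.0231 ≈ 912.86.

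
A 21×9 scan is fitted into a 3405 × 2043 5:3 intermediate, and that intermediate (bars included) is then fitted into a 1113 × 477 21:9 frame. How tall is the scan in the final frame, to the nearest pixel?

341 px

First fit — 21×9 into 3405×2043 spans the width: 3405.00 × 1459.29.
5:3 in 1113×477: fills the height, so the intermediate becomes 795.00 × 477.00 — a scale of ×0.2335.
So the scan's height is 1459.29 × 0.2335 ≈ 340.71.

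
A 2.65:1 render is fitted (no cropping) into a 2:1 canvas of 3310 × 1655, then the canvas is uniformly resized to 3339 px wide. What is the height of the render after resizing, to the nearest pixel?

1260 px

Fitted into 3310×1655, the render spans the width; its height is 3310 / 2.650 ≈ 1249.06 px.
The frame scales by 3339/3310 = 1.0088; 1249.06 × 1.0088 ≈ 1260.00 px.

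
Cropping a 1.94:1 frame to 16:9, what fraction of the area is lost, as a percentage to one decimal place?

16:9 is narrower than 1.94:1, so the crop keeps the full height and trims the width.
Fraction kept = (1.778)/(1.940) ≈ 91.64%, so 8.36% is lost.

8.4%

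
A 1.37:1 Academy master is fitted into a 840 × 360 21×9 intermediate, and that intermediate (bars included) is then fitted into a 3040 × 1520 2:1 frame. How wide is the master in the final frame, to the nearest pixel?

1785 px

Inside the 840×360 canvas the master is height-limited at 493.20 × 360.00.
Second fit — the 21×9 canvas into 3040×1520 spans the width: 3040.00 × 1302.86 (×3.6190 from 840×360).
Applying the same ×3.6190: 493.20 → 1784.91.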